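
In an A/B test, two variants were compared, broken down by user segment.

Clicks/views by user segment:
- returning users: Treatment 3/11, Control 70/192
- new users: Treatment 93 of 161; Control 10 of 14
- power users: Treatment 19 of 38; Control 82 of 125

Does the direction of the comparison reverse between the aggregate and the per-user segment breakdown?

Yes

Returning users: Treatment 3/11 = 27.3%, Control 70/192 = 36.5% → Control
New users: Treatment 93/161 = 57.8%, Control 10/14 = 71.4% → Control
Power users: Treatment 19/38 = 50.0%, Control 82/125 = 65.6% → Control
Overall: Treatment 115/210 = 54.8%, Control 162/331 = 48.9% → Treatment
Control wins each user group but Treatment wins overall — the comparison reverses. Control's views skew toward returning users, which has a lower base rate.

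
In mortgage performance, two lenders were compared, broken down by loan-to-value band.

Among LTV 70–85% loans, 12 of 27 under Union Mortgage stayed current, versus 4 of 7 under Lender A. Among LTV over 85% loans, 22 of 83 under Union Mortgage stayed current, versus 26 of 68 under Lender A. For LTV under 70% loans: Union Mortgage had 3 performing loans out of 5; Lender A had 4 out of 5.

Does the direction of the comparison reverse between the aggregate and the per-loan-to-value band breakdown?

No

LTV 70–85%: Union Mortgage 12/27 = 44.4%, Lender A 4/7 = 57.1% → Lender A
LTV over 85%: Union Mortgage 22/83 = 26.5%, Lender A 26/68 = 38.2% → Lender A
LTV under 70%: Union Mortgage 3/5 = 60.0%, Lender A 4/5 = 80.0% → Lender A
Overall: Union Mortgage 37/115 = 32.2%, Lender A 34/80 = 42.5% → Lender A
Lender A wins overall and in every loan-to-value group — no reversal.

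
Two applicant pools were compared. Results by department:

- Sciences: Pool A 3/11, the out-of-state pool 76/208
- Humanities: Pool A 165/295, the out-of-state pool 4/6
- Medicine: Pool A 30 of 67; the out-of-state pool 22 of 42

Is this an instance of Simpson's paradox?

Yes

Sciences: Pool A 3/11 = 27.3%, the out-of-state pool 76/208 = 36.5% → the out-of-state pool
Humanities: Pool A 165/295 = 55.9%, the out-of-state pool 4/6 = 66.7% → the out-of-state pool
Medicine: Pool A 30/67 = 44.8%, the out-of-state pool 22/42 = 52.4% → the out-of-state pool
Overall: Pool A 198/373 = 53.1%, the out-of-state pool 102/256 = 39.8% → Pool A
The out-of-state pool wins each department group but Pool A wins overall — the comparison reverses. The out-of-state pool's applicants skew toward Sciences, which has a lower base rate.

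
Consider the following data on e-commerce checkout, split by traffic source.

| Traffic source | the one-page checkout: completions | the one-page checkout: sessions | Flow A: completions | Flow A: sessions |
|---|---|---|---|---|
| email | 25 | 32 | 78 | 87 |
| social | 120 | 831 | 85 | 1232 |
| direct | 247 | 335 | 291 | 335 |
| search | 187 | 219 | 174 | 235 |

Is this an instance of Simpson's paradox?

Email: the one-page checkout 25/32 = 78.1%, Flow A 78/87 = 89.7% → Flow A
Social: the one-page checkout 120/831 = 14.4%, Flow A 85/1232 = 6.9% → the one-page checkout
Direct: the one-page checkout 247/335 = 73.7%, Flow A 291/335 = 86.9% → Flow A
Search: the one-page checkout 187/219 = 85.4%, Flow A 174/235 = 74.0% → the one-page checkout
Overall: the one-page checkout 579/1417 = 40.9%, Flow A 628/1889 = 33.2% → the one-page checkout
Neither sweeps: the one-page checkout wins 2 of 4 groups, Flow A wins 2. The one-page checkout wins overall but not every group — no Simpson reversal.

No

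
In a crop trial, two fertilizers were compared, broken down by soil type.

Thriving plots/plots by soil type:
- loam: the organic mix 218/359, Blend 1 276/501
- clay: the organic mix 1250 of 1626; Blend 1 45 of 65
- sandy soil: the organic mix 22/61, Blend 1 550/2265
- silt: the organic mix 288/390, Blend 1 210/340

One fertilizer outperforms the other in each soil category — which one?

Loam: the organic mix 218/359 = 60.7%, Blend 1 276/501 = 55.1% → the organic mix
Clay: the organic mix 1250/1626 = 76.9%, Blend 1 45/65 = 69.2% → the organic mix
Sandy soil: the organic mix 22/61 = 36.1%, Blend 1 550/2265 = 24.3% → the organic mix
Silt: the organic mix 288/390 = 73.8%, Blend 1 210/340 = 61.8% → the organic mix
The organic mix has the higher rate in all 4 groups.

the organic mix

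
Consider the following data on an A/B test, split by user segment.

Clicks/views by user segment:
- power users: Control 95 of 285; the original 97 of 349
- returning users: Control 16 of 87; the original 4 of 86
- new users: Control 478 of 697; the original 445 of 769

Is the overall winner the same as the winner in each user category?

Yes

Power users: Control 95/285 = 33.3%, the original 97/349 = 27.8% → Control
Returning users: Control 16/87 = 18.4%, the original 4/86 = 4.7% → Control
New users: Control 478/697 = 68.6%, the original 445/769 = 57.9% → Control
Overall: Control 589/1069 = 55.1%, the original 546/1204 = 45.3% → Control
Control wins overall and in every user group — no reversal.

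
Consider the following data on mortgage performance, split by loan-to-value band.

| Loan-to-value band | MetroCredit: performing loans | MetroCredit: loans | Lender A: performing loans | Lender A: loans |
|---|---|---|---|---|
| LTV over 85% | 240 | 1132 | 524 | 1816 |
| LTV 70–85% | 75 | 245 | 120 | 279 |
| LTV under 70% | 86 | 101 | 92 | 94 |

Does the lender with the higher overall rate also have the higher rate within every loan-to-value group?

Yes

LTV over 85%: MetroCredit 240/1132 = 21.2%, Lender A 524/1816 = 28.9% → Lender A
LTV 70–85%: MetroCredit 75/245 = 30.6%, Lender A 120/279 = 43.0% → Lender A
LTV under 70%: MetroCredit 86/101 = 85.1%, Lender A 92/94 = 97.9% → Lender A
Overall: MetroCredit 401/1478 = 27.1%, Lender A 736/2189 = 33.6% → Lender A
Lender A wins overall and in every loan-to-value group — no reversal.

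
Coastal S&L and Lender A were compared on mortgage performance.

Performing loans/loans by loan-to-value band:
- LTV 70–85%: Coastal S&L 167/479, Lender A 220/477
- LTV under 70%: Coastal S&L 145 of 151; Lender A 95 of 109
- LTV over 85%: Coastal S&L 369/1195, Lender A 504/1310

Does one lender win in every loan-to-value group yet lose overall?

LTV 70–85%: Coastal S&L 167/479 = 34.9%, Lender A 220/477 = 46.1% → Lender A
LTV under 70%: Coastal S&L 145/151 = 96.0%, Lender A 95/109 = 87.2% → Coastal S&L
LTV over 85%: Coastal S&L 369/1195 = 30.9%, Lender A 504/1310 = 38.5% → Lender A
Overall: Coastal S&L 681/1825 = 37.3%, Lender A 819/1896 = 43.2% → Lender A
Neither sweeps: Coastal S&L wins 1 of 3 groups, Lender A wins 2. Lender A wins overall but not every group — no Simpson reversal.

No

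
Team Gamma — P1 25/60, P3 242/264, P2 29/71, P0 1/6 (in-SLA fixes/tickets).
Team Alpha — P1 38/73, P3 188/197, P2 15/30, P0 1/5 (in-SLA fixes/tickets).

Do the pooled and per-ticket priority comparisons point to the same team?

Yes

P1: Team Gamma 25/60 = 41.7%, Team Alpha 38/73 = 52.1% → Team Alpha
P3: Team Gamma 242/264 = 91.7%, Team Alpha 188/197 = 95.4% → Team Alpha
P2: Team Gamma 29/71 = 40.8%, Team Alpha 15/30 = 50.0% → Team Alpha
P0: Team Gamma 1/6 = 16.7%, Team Alpha 1/5 = 20.0% → Team Alpha
Overall: Team Gamma 297/401 = 74.1%, Team Alpha 242/305 = 79.3% → Team Alpha
Team Alpha wins overall and in every ticket group — no reversal.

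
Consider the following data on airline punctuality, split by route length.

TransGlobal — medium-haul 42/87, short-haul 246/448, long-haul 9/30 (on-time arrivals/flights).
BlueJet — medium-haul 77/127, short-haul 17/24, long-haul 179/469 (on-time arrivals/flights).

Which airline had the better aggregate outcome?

Medium-haul: TransGlobal 42/87 = 48.3%, BlueJet 77/127 = 60.6% → BlueJet
Short-haul: TransGlobal 246/448 = 54.9%, BlueJet 17/24 = 70.8% → BlueJet
Long-haul: TransGlobal 9/30 = 30.0%, BlueJet 179/469 = 38.2% → BlueJet
Overall: TransGlobal 297/565 = 52.6%, BlueJet 273/620 = 44.0% → TransGlobal
(BlueJet wins every route group but TransGlobal wins overall — BlueJet's flights skew toward the low-rate long-haul group.)

TransGlobal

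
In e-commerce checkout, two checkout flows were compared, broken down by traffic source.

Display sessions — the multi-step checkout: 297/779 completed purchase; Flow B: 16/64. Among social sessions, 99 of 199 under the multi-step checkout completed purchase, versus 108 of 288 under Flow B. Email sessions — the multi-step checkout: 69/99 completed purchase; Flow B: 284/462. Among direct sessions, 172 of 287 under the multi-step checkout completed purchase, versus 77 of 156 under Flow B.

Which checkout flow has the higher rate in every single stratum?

Display: the multi-step checkout 297/779 = 38.1%, Flow B 16/64 = 25.0% → the multi-step checkout
Social: the multi-step checkout 99/199 = 49.7%, Flow B 108/288 = 37.5% → the multi-step checkout
Email: the multi-step checkout 69/99 = 69.7%, Flow B 284/462 = 61.5% → the multi-step checkout
Direct: the multi-step checkout 172/287 = 59.9%, Flow B 77/156 = 49.4% → the multi-step checkout
The multi-step checkout has the higher rate in all 4 groups.

the multi-step checkout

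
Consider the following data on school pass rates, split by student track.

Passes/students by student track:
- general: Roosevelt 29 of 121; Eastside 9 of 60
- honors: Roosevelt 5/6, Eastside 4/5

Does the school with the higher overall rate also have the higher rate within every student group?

Yes

General: Roosevelt 29/121 = 24.0%, Eastside 9/60 = 15.0% → Roosevelt
Honors: Roosevelt 5/6 = 83.3%, Eastside 4/5 = 80.0% → Roosevelt
Overall: Roosevelt 34/127 = 26.8%, Eastside 13/65 = 20.0% → Roosevelt
Roosevelt wins overall and in every student group — no reversal.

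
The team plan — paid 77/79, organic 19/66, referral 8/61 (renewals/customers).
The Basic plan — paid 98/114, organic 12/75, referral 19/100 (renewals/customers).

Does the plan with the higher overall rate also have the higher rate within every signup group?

Paid: the team plan 77/79 = 97.5%, the Basic plan 98/114 = 86.0% → the team plan
Organic: the team plan 19/66 = 28.8%, the Basic plan 12/75 = 16.0% → the team plan
Referral: the team plan 8/61 = 13.1%, the Basic plan 19/100 = 19.0% → the Basic plan
Overall: the team plan 104/206 = 50.5%, the Basic plan 129/289 = 44.6% → the team plan
Neither sweeps: the team plan wins 2 of 3 groups, the Basic plan wins 1. The team plan wins overall but not every group — no Simpson reversal.

No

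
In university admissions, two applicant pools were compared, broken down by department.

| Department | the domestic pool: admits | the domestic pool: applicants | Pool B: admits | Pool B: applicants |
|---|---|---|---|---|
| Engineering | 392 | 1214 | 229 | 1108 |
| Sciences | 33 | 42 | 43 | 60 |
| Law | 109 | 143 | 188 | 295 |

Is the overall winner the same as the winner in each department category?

Yes

Engineering: the domestic pool 392/1214 = 32.3%, Pool B 229/1108 = 20.7% → the domestic pool
Sciences: the domestic pool 33/42 = 78.6%, Pool B 43/60 = 71.7% → the domestic pool
Law: the domestic pool 109/143 = 76.2%, Pool B 188/295 = 63.7% → the domestic pool
Overall: the domestic pool 534/1399 = 38.2%, Pool B 460/1463 = 31.4% → the domestic pool
The domestic pool wins overall and in every department group — no reversal.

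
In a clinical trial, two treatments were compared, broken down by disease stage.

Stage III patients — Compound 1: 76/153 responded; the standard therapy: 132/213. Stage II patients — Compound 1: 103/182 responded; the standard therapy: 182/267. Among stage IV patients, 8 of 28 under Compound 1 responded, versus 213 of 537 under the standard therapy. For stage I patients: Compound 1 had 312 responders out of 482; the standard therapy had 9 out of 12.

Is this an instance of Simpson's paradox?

Yes

Stage III: Compound 1 76/153 = 49.7%, the standard therapy 132/213 = 62.0% → the standard therapy
Stage II: Compound 1 103/182 = 56.6%, the standard therapy 182/267 = 68.2% → the standard therapy
Stage IV: Compound 1 8/28 = 28.6%, the standard therapy 213/537 = 39.7% → the standard therapy
Stage I: Compound 1 312/482 = 64.7%, the standard therapy 9/12 = 75.0% → the standard therapy
Overall: Compound 1 499/845 = 59.1%, the standard therapy 536/1029 = 52.1% → Compound 1
The standard therapy wins each disease group but Compound 1 wins overall — the comparison reverses. The standard therapy's patients skew toward stage IV, which has a lower base rate.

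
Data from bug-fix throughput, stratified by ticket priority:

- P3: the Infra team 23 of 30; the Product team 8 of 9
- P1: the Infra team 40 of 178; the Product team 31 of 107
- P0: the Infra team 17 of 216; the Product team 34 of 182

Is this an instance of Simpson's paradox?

No

P3: the Infra team 23/30 = 76.7%, the Product team 8/9 = 88.9% → the Product team
P1: the Infra team 40/178 = 22.5%, the Product team 31/107 = 29.0% → the Product team
P0: the Infra team 17/216 = 7.9%, the Product team 34/182 = 18.7% → the Product team
Overall: the Infra team 80/424 = 18.9%, the Product team 73/298 = 24.5% → the Product team
The Product team wins overall and in every ticket group — no reversal.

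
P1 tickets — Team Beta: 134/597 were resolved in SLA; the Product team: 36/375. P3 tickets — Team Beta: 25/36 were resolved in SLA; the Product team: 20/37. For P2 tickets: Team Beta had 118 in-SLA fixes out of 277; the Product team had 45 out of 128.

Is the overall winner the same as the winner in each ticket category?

Yes

P1: Team Beta 134/597 = 22.4%, the Product team 36/375 = 9.6% → Team Beta
P3: Team Beta 25/36 = 69.4%, the Product team 20/37 = 54.1% → Team Beta
P2: Team Beta 118/277 = 42.6%, the Product team 45/128 = 35.2% → Team Beta
Overall: Team Beta 277/910 = 30.4%, the Product team 101/540 = 18.7% → Team Beta
Team Beta wins overall and in every ticket group — no reversal.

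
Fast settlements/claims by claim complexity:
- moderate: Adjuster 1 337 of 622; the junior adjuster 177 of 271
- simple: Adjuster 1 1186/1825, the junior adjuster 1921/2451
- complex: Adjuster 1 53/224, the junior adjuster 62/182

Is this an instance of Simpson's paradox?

Moderate: Adjuster 1 337/622 = 54.2%, the junior adjuster 177/271 = 65.3% → the junior adjuster
Simple: Adjuster 1 1186/1825 = 65.0%, the junior adjuster 1921/2451 = 78.4% → the junior adjuster
Complex: Adjuster 1 53/224 = 23.7%, the junior adjuster 62/182 = 34.1% → the junior adjuster
Overall: Adjuster 1 1576/2671 = 59.0%, the junior adjuster 2160/2904 = 74.4% → the junior adjuster
The junior adjuster wins overall and in every claim group — no reversal.

No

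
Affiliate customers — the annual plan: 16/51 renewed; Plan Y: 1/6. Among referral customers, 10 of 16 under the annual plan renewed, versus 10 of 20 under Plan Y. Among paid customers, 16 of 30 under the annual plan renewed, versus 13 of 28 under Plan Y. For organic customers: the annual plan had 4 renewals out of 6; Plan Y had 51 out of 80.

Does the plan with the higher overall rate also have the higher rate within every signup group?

Affiliate: the annual plan 16/51 = 31.4%, Plan Y 1/6 = 16.7% → the annual plan
Referral: the annual plan 10/16 = 62.5%, Plan Y 10/20 = 50.0% → the annual plan
Paid: the annual plan 16/30 = 53.3%, Plan Y 13/28 = 46.4% → the annual plan
Organic: the annual plan 4/6 = 66.7%, Plan Y 51/80 = 63.8% → the annual plan
Overall: the annual plan 46/103 = 44.7%, Plan Y 75/134 = 56.0% → Plan Y
The annual plan wins each signup group but Plan Y wins overall — the comparison reverses. The annual plan's customers skew toward affiliate, which has a lower base rate.

No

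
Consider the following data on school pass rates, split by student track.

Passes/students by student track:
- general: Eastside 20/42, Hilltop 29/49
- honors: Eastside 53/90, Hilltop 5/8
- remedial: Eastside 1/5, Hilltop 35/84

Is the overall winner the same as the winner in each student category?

General: Eastside 20/42 = 47.6%, Hilltop 29/49 = 59.2% → Hilltop
Honors: Eastside 53/90 = 58.9%, Hilltop 5/8 = 62.5% → Hilltop
Remedial: Eastside 1/5 = 20.0%, Hilltop 35/84 = 41.7% → Hilltop
Overall: Eastside 74/137 = 54.0%, Hilltop 69/141 = 48.9% → Eastside
Hilltop wins each student group but Eastside wins overall — the comparison reverses. Hilltop's students skew toward remedial, which has a lower base rate.

No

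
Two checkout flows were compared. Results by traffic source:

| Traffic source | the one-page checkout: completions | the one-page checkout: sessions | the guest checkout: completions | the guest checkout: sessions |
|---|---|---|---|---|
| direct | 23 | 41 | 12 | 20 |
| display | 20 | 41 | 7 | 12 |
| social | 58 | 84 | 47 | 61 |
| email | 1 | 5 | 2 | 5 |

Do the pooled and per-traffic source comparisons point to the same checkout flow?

Yes

Direct: the one-page checkout 23/41 = 56.1%, the guest checkout 12/20 = 60.0% → the guest checkout
Display: the one-page checkout 20/41 = 48.8%, the guest checkout 7/12 = 58.3% → the guest checkout
Social: the one-page checkout 58/84 = 69.0%, the guest checkout 47/61 = 77.0% → the guest checkout
Email: the one-page checkout 1/5 = 20.0%, the guest checkout 2/5 = 40.0% → the guest checkout
Overall: the one-page checkout 102/171 = 59.6%, the guest checkout 68/98 = 69.4% → the guest checkout
The guest checkout wins overall and in every traffic group — no reversal.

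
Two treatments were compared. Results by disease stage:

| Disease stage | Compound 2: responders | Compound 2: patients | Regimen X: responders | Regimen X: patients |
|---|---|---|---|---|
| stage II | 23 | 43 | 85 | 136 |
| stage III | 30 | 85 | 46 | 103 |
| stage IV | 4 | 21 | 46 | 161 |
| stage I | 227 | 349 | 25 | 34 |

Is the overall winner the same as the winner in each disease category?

Stage II: Compound 2 23/43 = 53.5%, Regimen X 85/136 = 62.5% → Regimen X
Stage III: Compound 2 30/85 = 35.3%, Regimen X 46/103 = 44.7% → Regimen X
Stage IV: Compound 2 4/21 = 19.0%, Regimen X 46/161 = 28.6% → Regimen X
Stage I: Compound 2 227/349 = 65.0%, Regimen X 25/34 = 73.5% → Regimen X
Overall: Compound 2 284/498 = 57.0%, Regimen X 202/434 = 46.5% → Compound 2
Regimen X wins each disease group but Compound 2 wins overall — the comparison reverses. Regimen X's patients skew toward stage IV, which has a lower base rate.

No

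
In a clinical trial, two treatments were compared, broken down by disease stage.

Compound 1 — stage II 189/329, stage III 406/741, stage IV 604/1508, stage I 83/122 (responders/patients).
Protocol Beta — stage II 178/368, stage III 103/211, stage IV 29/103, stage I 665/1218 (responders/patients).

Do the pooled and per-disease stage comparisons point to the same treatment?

Stage II: Compound 1 189/329 = 57.4%, Protocol Beta 178/368 = 48.4% → Compound 1
Stage III: Compound 1 406/741 = 54.8%, Protocol Beta 103/211 = 48.8% → Compound 1
Stage IV: Compound 1 604/1508 = 40.1%, Protocol Beta 29/103 = 28.2% → Compound 1
Stage I: Compound 1 83/122 = 68.0%, Protocol Beta 665/1218 = 54.6% → Compound 1
Overall: Compound 1 1282/2700 = 47.5%, Protocol Beta 975/1900 = 51.3% → Protocol Beta
Compound 1 wins each disease group but Protocol Beta wins overall — the comparison reverses. Compound 1's patients skew toward stage IV, which has a lower base rate.

No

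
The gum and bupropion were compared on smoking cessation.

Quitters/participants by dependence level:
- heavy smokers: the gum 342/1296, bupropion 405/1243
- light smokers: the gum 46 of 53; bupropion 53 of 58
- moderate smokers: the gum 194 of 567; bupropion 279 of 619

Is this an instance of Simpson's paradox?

No

Heavy smokers: the gum 342/1296 = 26.4%, bupropion 405/1243 = 32.6% → bupropion
Light smokers: the gum 46/53 = 86.8%, bupropion 53/58 = 91.4% → bupropion
Moderate smokers: the gum 194/567 = 34.2%, bupropion 279/619 = 45.1% → bupropion
Overall: the gum 582/1916 = 30.4%, bupropion 737/1920 = 38.4% → bupropion
Bupropion wins overall and in every dependence group — no reversal.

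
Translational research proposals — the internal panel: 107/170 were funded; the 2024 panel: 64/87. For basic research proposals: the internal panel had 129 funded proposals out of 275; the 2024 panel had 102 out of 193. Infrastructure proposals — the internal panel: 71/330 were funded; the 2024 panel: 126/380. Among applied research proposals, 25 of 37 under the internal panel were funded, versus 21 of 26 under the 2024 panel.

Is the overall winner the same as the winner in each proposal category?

Yes

Translational research: the internal panel 107/170 = 62.9%, the 2024 panel 64/87 = 73.6% → the 2024 panel
Basic research: the internal panel 129/275 = 46.9%, the 2024 panel 102/193 = 52.8% → the 2024 panel
Infrastructure: the internal panel 71/330 = 21.5%, the 2024 panel 126/380 = 33.2% → the 2024 panel
Applied research: the internal panel 25/37 = 67.6%, the 2024 panel 21/26 = 80.8% → the 2024 panel
Overall: the internal panel 332/812 = 40.9%, the 2024 panel 313/686 = 45.6% → the 2024 panel
The 2024 panel wins overall and in every proposal group — no reversal.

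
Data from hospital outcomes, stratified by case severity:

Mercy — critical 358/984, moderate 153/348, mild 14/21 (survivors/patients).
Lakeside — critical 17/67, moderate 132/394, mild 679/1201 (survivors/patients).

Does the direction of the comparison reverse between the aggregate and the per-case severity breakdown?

Yes

Critical: Mercy 358/984 = 36.4%, Lakeside 17/67 = 25.4% → Mercy
Moderate: Mercy 153/348 = 44.0%, Lakeside 132/394 = 33.5% → Mercy
Mild: Mercy 14/21 = 66.7%, Lakeside 679/1201 = 56.5% → Mercy
Overall: Mercy 525/1353 = 38.8%, Lakeside 828/1662 = 49.8% → Lakeside
Mercy wins each case group but Lakeside wins overall — the comparison reverses. Mercy's patients skew toward critical, which has a lower base rate.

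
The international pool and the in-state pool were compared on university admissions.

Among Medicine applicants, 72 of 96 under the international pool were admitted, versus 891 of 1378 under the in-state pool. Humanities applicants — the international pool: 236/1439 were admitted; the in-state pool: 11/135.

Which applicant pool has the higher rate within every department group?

Medicine: the international pool 72/96 = 75.0%, the in-state pool 891/1378 = 64.7% → the international pool
Humanities: the international pool 236/1439 = 16.4%, the in-state pool 11/135 = 8.1% → the international pool
The international pool has the higher rate in both groups.

the international pool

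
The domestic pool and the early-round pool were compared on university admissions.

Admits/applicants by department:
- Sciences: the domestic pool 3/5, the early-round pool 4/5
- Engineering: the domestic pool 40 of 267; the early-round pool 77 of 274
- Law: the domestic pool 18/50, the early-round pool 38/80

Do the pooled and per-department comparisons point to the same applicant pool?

Yes

Sciences: the domestic pool 3/5 = 60.0%, the early-round pool 4/5 = 80.0% → the early-round pool
Engineering: the domestic pool 40/267 = 15.0%, the early-round pool 77/274 = 28.1% → the early-round pool
Law: the domestic pool 18/50 = 36.0%, the early-round pool 38/80 = 47.5% → the early-round pool
Overall: the domestic pool 61/322 = 18.9%, the early-round pool 119/359 = 33.1% → the early-round pool
The early-round pool wins overall and in every department group — no reversal.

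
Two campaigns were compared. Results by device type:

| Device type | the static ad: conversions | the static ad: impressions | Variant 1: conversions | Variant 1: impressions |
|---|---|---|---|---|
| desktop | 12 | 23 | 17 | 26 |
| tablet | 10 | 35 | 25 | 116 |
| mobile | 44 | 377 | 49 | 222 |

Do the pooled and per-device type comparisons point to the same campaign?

No

Desktop: the static ad 12/23 = 52.2%, Variant 1 17/26 = 65.4% → Variant 1
Tablet: the static ad 10/35 = 28.6%, Variant 1 25/116 = 21.6% → the static ad
Mobile: the static ad 44/377 = 11.7%, Variant 1 49/222 = 22.1% → Variant 1
Overall: the static ad 66/435 = 15.2%, Variant 1 91/364 = 25.0% → Variant 1
Neither sweeps: the static ad wins 1 of 3 groups, Variant 1 wins 2. Variant 1 wins overall but not every group — no Simpson reversal.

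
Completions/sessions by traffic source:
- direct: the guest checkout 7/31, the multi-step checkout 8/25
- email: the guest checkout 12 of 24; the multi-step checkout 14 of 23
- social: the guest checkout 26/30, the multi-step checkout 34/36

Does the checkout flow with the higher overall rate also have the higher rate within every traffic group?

Yes

Direct: the guest checkout 7/31 = 22.6%, the multi-step checkout 8/25 = 32.0% → the multi-step checkout
Email: the guest checkout 12/24 = 50.0%, the multi-step checkout 14/23 = 60.9% → the multi-step checkout
Social: the guest checkout 26/30 = 86.7%, the multi-step checkout 34/36 = 94.4% → the multi-step checkout
Overall: the guest checkout 45/85 = 52.9%, the multi-step checkout 56/84 = 66.7% → the multi-step checkout
The multi-step checkout wins overall and in every traffic group — no reversal.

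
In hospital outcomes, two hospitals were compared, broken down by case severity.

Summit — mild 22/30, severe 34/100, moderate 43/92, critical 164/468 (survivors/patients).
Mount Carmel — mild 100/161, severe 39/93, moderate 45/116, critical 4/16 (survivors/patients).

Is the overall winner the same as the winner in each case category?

No

Mild: Summit 22/30 = 73.3%, Mount Carmel 100/161 = 62.1% → Summit
Severe: Summit 34/100 = 34.0%, Mount Carmel 39/93 = 41.9% → Mount Carmel
Moderate: Summit 43/92 = 46.7%, Mount Carmel 45/116 = 38.8% → Summit
Critical: Summit 164/468 = 35.0%, Mount Carmel 4/16 = 25.0% → Summit
Overall: Summit 263/690 = 38.1%, Mount Carmel 188/386 = 48.7% → Mount Carmel
Neither sweeps: Summit wins 3 of 4 groups, Mount Carmel wins 1. Mount Carmel wins overall but not every group — no Simpson reversal.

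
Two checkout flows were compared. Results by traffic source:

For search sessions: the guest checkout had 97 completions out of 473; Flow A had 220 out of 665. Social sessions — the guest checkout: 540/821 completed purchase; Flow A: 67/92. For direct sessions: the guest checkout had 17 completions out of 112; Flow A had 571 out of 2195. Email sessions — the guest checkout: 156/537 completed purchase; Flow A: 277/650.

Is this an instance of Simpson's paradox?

Yes

Search: the guest checkout 97/473 = 20.5%, Flow A 220/665 = 33.1% → Flow A
Social: the guest checkout 540/821 = 65.8%, Flow A 67/92 = 72.8% → Flow A
Direct: the guest checkout 17/112 = 15.2%, Flow A 571/2195 = 26.0% → Flow A
Email: the guest checkout 156/537 = 29.1%, Flow A 277/650 = 42.6% → Flow A
Overall: the guest checkout 810/1943 = 41.7%, Flow A 1135/3602 = 31.5% → the guest checkout
Flow A wins each traffic group but the guest checkout wins overall — the comparison reverses. Flow A's sessions skew toward direct, which has a lower base rate.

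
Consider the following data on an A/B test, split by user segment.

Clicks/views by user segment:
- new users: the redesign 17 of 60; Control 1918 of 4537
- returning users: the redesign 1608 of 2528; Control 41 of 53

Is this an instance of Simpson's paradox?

Yes

New users: the redesign 17/60 = 28.3%, Control 1918/4537 = 42.3% → Control
Returning users: the redesign 1608/2528 = 63.6%, Control 41/53 = 77.4% → Control
Overall: the redesign 1625/2588 = 62.8%, Control 1959/4590 = 42.7% → the redesign
Control wins each user group but the redesign wins overall — the comparison reverses. Control's views skew toward new users, which has a lower base rate.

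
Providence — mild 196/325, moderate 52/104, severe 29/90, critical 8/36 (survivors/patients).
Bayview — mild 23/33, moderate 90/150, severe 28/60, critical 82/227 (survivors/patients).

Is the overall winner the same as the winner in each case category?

Mild: Providence 196/325 = 60.3%, Bayview 23/33 = 69.7% → Bayview
Moderate: Providence 52/104 = 50.0%, Bayview 90/150 = 60.0% → Bayview
Severe: Providence 29/90 = 32.2%, Bayview 28/60 = 46.7% → Bayview
Critical: Providence 8/36 = 22.2%, Bayview 82/227 = 36.1% → Bayview
Overall: Providence 285/555 = 51.4%, Bayview 223/470 = 47.4% → Providence
Bayview wins each case group but Providence wins overall — the comparison reverses. Bayview's patients skew toward critical, which has a lower base rate.

No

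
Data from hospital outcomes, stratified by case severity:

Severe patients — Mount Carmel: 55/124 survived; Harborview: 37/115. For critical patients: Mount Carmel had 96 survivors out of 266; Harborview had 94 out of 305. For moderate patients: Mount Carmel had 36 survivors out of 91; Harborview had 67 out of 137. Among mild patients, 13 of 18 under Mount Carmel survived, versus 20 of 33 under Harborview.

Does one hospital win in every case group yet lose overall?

Severe: Mount Carmel 55/124 = 44.4%, Harborview 37/115 = 32.2% → Mount Carmel
Critical: Mount Carmel 96/266 = 36.1%, Harborview 94/305 = 30.8% → Mount Carmel
Moderate: Mount Carmel 36/91 = 39.6%, Harborview 67/137 = 48.9% → Harborview
Mild: Mount Carmel 13/18 = 72.2%, Harborview 20/33 = 60.6% → Mount Carmel
Overall: Mount Carmel 200/499 = 40.1%, Harborview 218/590 = 36.9% → Mount Carmel
Neither sweeps: Mount Carmel wins 3 of 4 groups, Harborview wins 1. Mount Carmel wins overall but not every group — no Simpson reversal.

No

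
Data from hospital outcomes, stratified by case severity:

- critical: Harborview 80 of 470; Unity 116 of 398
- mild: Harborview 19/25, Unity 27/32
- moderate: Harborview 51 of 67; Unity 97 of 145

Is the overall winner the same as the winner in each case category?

No

Critical: Harborview 80/470 = 17.0%, Unity 116/398 = 29.1% → Unity
Mild: Harborview 19/25 = 76.0%, Unity 27/32 = 84.4% → Unity
Moderate: Harborview 51/67 = 76.1%, Unity 97/145 = 66.9% → Harborview
Overall: Harborview 150/562 = 26.7%, Unity 240/575 = 41.7% → Unity
Neither sweeps: Harborview wins 1 of 3 groups, Unity wins 2. Unity wins overall but not every group — no Simpson reversal.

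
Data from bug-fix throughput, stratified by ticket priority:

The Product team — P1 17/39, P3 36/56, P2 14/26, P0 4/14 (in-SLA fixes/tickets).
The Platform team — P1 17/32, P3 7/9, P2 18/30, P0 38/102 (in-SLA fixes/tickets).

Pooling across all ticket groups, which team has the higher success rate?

P1: the Product team 17/39 = 43.6%, the Platform team 17/32 = 53.1% → the Platform team
P3: the Product team 36/56 = 64.3%, the Platform team 7/9 = 77.8% → the Platform team
P2: the Product team 14/26 = 53.8%, the Platform team 18/30 = 60.0% → the Platform team
P0: the Product team 4/14 = 28.6%, the Platform team 38/102 = 37.3% → the Platform team
Overall: the Product team 71/135 = 52.6%, the Platform team 80/173 = 46.2% → the Product team
(The Platform team wins every ticket group but the Product team wins overall — the Platform team's tickets skew toward the low-rate P0 group.)

the Product team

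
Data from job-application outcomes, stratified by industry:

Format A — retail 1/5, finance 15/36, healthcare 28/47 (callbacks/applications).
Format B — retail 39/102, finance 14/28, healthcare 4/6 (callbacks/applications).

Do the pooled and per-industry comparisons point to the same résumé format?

No

Retail: Format A 1/5 = 20.0%, Format B 39/102 = 38.2% → Format B
Finance: Format A 15/36 = 41.7%, Format B 14/28 = 50.0% → Format B
Healthcare: Format A 28/47 = 59.6%, Format B 4/6 = 66.7% → Format B
Overall: Format A 44/88 = 50.0%, Format B 57/136 = 41.9% → Format A
Format B wins each industry group but Format A wins overall — the comparison reverses. Format B's applications skew toward retail, which has a lower base rate.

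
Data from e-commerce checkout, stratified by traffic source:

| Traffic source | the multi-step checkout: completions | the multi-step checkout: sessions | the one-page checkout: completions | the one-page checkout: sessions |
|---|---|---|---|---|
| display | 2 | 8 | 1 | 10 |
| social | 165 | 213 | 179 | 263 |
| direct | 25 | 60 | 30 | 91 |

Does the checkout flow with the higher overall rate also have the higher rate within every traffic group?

Display: the multi-step checkout 2/8 = 25.0%, the one-page checkout 1/10 = 10.0% → the multi-step checkout
Social: the multi-step checkout 165/213 = 77.5%, the one-page checkout 179/263 = 68.1% → the multi-step checkout
Direct: the multi-step checkout 25/60 = 41.7%, the one-page checkout 30/91 = 33.0% → the multi-step checkout
Overall: the multi-step checkout 192/281 = 68.3%, the one-page checkout 210/364 = 57.7% → the multi-step checkout
The multi-step checkout wins overall and in every traffic group — no reversal.

Yes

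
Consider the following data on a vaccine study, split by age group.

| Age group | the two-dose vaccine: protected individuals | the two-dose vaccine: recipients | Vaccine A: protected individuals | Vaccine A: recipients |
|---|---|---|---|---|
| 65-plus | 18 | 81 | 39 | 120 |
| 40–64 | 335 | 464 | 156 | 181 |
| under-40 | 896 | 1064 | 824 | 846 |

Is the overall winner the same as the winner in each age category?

Yes

65-plus: the two-dose vaccine 18/81 = 22.2%, Vaccine A 39/120 = 32.5% → Vaccine A
40–64: the two-dose vaccine 335/464 = 72.2%, Vaccine A 156/181 = 86.2% → Vaccine A
Under-40: the two-dose vaccine 896/1064 = 84.2%, Vaccine A 824/846 = 97.4% → Vaccine A
Overall: the two-dose vaccine 1249/1609 = 77.6%, Vaccine A 1019/1147 = 88.8% → Vaccine A
Vaccine A wins overall and in every age group — no reversal.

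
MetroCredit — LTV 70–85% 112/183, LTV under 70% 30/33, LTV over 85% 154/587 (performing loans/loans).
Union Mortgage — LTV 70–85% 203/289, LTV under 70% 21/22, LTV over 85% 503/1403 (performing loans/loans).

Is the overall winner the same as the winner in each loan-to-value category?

Yes

LTV 70–85%: MetroCredit 112/183 = 61.2%, Union Mortgage 203/289 = 70.2% → Union Mortgage
LTV under 70%: MetroCredit 30/33 = 90.9%, Union Mortgage 21/22 = 95.5% → Union Mortgage
LTV over 85%: MetroCredit 154/587 = 26.2%, Union Mortgage 503/1403 = 35.9% → Union Mortgage
Overall: MetroCredit 296/803 = 36.9%, Union Mortgage 727/1714 = 42.4% → Union Mortgage
Union Mortgage wins overall and in every loan-to-value group — no reversal.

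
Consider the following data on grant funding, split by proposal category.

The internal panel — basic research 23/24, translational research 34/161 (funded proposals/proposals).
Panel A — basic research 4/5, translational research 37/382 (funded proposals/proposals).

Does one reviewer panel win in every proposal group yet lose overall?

Basic research: the internal panel 23/24 = 95.8%, Panel A 4/5 = 80.0% → the internal panel
Translational research: the internal panel 34/161 = 21.1%, Panel A 37/382 = 9.7% → the internal panel
Overall: the internal panel 57/185 = 30.8%, Panel A 41/387 = 10.6% → the internal panel
The internal panel wins overall and in every proposal group — no reversal.

No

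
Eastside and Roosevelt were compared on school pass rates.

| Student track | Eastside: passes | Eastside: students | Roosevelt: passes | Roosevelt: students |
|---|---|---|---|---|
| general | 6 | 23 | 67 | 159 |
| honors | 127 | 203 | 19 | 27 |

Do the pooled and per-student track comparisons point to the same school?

No

General: Eastside 6/23 = 26.1%, Roosevelt 67/159 = 42.1% → Roosevelt
Honors: Eastside 127/203 = 62.6%, Roosevelt 19/27 = 70.4% → Roosevelt
Overall: Eastside 133/226 = 58.8%, Roosevelt 86/186 = 46.2% → Eastside
Roosevelt wins each student group but Eastside wins overall — the comparison reverses. Roosevelt's students skew toward general, which has a lower base rate.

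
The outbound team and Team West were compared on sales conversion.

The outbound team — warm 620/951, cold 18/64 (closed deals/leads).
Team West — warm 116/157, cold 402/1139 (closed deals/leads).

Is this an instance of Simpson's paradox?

Warm: the outbound team 620/951 = 65.2%, Team West 116/157 = 73.9% → Team West
Cold: the outbound team 18/64 = 28.1%, Team West 402/1139 = 35.3% → Team West
Overall: the outbound team 638/1015 = 62.9%, Team West 518/1296 = 40.0% → the outbound team
Team West wins each lead group but the outbound team wins overall — the comparison reverses. Team West's leads skew toward cold, which has a lower base rate.

Yes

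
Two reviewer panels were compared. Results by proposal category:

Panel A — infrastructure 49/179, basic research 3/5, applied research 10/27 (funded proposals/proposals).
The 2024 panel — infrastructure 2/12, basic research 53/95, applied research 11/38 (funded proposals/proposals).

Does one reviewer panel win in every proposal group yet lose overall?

Yes

Infrastructure: Panel A 49/179 = 27.4%, the 2024 panel 2/12 = 16.7% → Panel A
Basic research: Panel A 3/5 = 60.0%, the 2024 panel 53/95 = 55.8% → Panel A
Applied research: Panel A 10/27 = 37.0%, the 2024 panel 11/38 = 28.9% → Panel A
Overall: Panel A 62/211 = 29.4%, the 2024 panel 66/145 = 45.5% → the 2024 panel
Panel A wins each proposal group but the 2024 panel wins overall — the comparison reverses. Panel A's proposals skew toward infrastructure, which has a lower base rate.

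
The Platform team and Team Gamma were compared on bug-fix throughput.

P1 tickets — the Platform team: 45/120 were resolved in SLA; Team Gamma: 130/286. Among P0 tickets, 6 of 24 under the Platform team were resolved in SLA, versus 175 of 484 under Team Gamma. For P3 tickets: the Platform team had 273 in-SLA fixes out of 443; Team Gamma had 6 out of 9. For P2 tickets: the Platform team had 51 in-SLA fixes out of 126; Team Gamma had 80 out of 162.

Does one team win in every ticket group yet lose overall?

Yes

P1: the Platform team 45/120 = 37.5%, Team Gamma 130/286 = 45.5% → Team Gamma
P0: the Platform team 6/24 = 25.0%, Team Gamma 175/484 = 36.2% → Team Gamma
P3: the Platform team 273/443 = 61.6%, Team Gamma 6/9 = 66.7% → Team Gamma
P2: the Platform team 51/126 = 40.5%, Team Gamma 80/162 = 49.4% → Team Gamma
Overall: the Platform team 375/713 = 52.6%, Team Gamma 391/941 = 41.6% → the Platform team
Team Gamma wins each ticket group but the Platform team wins overall — the comparison reverses. Team Gamma's tickets skew toward P0, which has a lower base rate.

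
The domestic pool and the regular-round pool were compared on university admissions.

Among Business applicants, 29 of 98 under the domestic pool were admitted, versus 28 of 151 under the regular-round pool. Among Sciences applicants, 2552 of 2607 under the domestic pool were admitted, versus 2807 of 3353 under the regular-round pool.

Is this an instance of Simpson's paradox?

Business: the domestic pool 29/98 = 29.6%, the regular-round pool 28/151 = 18.5% → the domestic pool
Sciences: the domestic pool 2552/2607 = 97.9%, the regular-round pool 2807/3353 = 83.7% → the domestic pool
Overall: the domestic pool 2581/2705 = 95.4%, the regular-round pool 2835/3504 = 80.9% → the domestic pool
The domestic pool wins overall and in every department group — no reversal.

No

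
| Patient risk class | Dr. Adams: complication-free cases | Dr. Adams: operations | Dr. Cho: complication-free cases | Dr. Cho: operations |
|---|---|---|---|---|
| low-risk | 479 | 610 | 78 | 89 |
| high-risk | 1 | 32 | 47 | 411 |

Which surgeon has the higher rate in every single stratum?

Low-risk: Dr. Adams 479/610 = 78.5%, Dr. Cho 78/89 = 87.6% → Dr. Cho
High-risk: Dr. Adams 1/32 = 3.1%, Dr. Cho 47/411 = 11.4% → Dr. Cho
Dr. Cho has the higher rate in both groups.

Dr. Cho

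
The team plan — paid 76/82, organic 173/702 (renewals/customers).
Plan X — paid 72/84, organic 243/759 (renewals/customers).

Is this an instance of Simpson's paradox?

Paid: the team plan 76/82 = 92.7%, Plan X 72/84 = 85.7% → the team plan
Organic: the team plan 173/702 = 24.6%, Plan X 243/759 = 32.0% → Plan X
Overall: the team plan 249/784 = 31.8%, Plan X 315/843 = 37.4% → Plan X
Neither sweeps: the team plan wins 1 of 2 groups, Plan X wins 1. Plan X wins overall but not every group — no Simpson reversal.

No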